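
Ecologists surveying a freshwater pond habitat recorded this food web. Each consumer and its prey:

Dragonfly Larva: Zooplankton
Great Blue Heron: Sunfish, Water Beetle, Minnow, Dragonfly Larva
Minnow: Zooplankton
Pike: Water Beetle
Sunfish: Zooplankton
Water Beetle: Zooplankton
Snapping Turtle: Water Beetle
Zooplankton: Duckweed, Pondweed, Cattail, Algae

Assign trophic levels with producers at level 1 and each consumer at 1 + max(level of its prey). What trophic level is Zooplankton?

Duckweed is a producer → level 1.
Zooplankton eats Duckweed (level 1); other prey at levels: Pondweed 1, Cattail 1, Algae 1 → level 2.

Trophic level 2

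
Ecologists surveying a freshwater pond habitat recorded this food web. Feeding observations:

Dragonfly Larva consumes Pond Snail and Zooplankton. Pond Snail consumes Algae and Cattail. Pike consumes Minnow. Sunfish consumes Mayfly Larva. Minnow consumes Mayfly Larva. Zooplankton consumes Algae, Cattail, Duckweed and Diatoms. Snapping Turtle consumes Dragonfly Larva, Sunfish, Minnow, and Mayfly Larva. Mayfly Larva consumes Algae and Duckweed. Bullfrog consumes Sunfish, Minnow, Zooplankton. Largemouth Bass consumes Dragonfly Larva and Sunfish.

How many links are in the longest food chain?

3 links

One longest chain: Duckweed → Mayfly Larva → Minnow → Bullfrog.
It has 4 species and 3 links.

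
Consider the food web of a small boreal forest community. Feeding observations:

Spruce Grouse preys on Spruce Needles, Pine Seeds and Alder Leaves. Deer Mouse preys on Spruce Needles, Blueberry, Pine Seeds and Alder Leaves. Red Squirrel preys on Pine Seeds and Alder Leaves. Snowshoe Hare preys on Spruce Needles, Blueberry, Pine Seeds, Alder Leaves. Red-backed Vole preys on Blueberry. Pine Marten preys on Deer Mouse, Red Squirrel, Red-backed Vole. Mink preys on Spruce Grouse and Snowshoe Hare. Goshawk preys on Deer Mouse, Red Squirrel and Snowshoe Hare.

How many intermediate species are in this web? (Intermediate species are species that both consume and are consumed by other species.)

5

Intermediate species (has both prey and predators): Red Squirrel, Deer Mouse, Spruce Grouse, Red-backed Vole, Snowshoe Hare.
Count: 5.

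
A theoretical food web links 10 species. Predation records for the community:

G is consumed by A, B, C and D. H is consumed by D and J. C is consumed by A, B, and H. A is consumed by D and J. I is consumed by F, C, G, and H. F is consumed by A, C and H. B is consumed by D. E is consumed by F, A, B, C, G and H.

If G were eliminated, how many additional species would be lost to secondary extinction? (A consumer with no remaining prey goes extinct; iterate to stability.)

0

Remove G.
Every predator of it retains at least one other prey: C still has E, I, F; B still has E, C; A still has E, F, C; D still has H, B, A.
No consumer loses all prey, so no secondary extinctions occur.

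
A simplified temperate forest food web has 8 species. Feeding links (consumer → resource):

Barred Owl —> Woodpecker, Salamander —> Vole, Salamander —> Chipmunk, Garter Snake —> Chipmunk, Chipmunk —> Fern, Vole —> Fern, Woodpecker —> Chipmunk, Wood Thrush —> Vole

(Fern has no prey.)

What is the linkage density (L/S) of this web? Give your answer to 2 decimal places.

L/S = 1.00

There are L = 8 links among S = 8 species.
L/S = 8/8 = 1.0000 ≈ 1.00.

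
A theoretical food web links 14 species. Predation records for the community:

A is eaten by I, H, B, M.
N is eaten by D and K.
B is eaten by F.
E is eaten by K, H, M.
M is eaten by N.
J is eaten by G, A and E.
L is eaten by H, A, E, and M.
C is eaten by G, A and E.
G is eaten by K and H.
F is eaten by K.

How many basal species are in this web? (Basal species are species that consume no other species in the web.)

3

Basal species (no prey listed): C, L, J.
Count: 3.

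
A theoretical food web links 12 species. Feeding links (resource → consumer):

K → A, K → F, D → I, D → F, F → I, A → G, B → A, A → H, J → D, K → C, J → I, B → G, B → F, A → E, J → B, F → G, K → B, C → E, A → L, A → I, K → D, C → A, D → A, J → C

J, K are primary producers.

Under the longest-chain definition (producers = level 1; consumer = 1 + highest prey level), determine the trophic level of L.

Trophic level 4

J is a producer → level 1.
C eats J (level 1); other prey at levels: K 1 → level 2.
A eats C (level 2); other prey at levels: K 1, D 2, B 2 → level 3.
L eats A → level 4.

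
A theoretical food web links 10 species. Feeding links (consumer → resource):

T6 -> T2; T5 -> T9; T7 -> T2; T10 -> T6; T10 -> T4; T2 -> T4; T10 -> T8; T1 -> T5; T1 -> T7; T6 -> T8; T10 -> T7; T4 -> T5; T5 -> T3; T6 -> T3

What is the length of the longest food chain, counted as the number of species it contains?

6 species

One longest chain: T9 → T5 → T4 → T2 → T7 → T1.
It has 6 species and 5 links.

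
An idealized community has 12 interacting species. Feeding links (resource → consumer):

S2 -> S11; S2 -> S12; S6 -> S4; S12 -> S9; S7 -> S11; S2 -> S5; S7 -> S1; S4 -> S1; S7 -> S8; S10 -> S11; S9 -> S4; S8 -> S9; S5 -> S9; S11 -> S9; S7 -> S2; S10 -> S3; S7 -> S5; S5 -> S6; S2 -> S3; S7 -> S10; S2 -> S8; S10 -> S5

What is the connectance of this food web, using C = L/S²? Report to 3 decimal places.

The web has S = 12 species and L = 22 feeding links.
C = L / S² = 22 / 144 = 0.1528 ≈ 0.153.

C = 0.153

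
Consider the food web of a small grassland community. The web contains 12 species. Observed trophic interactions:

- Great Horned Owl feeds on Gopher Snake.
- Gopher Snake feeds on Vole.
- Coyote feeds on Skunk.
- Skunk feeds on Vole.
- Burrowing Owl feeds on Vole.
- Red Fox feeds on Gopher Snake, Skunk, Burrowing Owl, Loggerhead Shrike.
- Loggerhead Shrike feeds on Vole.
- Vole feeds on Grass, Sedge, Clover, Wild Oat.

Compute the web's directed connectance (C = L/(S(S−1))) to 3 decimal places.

The web has S = 12 species and L = 14 feeding links.
C = L / (S(S−1)) = 14 / 132 = 0.1061 ≈ 0.106.

C = 0.106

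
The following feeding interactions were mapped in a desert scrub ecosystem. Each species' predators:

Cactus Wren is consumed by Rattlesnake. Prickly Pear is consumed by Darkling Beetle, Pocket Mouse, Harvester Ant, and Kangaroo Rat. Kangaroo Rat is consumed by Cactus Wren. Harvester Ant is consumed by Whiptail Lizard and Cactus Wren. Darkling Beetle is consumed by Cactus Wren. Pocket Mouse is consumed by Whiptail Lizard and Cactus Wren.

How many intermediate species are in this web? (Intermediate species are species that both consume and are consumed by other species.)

5

Intermediate species (has both prey and predators): Harvester Ant, Kangaroo Rat, Pocket Mouse, Darkling Beetle, Cactus Wren.
Count: 5.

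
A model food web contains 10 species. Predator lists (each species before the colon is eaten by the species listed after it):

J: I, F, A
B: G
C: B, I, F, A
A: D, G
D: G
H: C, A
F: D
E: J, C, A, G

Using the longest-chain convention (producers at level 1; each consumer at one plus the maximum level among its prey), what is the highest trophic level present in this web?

5

Producers (level 1): H, E.
E → J → F → D → G gives G level 5.
No species has a prey at level 5, so no species reaches level 6.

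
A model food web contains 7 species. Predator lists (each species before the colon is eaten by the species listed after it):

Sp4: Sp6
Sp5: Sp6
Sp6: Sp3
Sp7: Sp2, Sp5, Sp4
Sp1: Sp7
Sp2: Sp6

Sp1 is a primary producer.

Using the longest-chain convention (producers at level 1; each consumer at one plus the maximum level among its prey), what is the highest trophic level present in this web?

Producers (level 1): Sp1.
Sp1 → Sp7 → Sp2 → Sp6 → Sp3 gives Sp3 level 5.
No species has a prey at level 5, so no species reaches level 6.

5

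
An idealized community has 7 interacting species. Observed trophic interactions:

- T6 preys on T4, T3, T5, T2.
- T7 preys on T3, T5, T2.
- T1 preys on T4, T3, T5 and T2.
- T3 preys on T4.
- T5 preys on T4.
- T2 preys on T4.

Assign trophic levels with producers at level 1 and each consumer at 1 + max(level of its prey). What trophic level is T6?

Trophic level 3

T4 is a producer → level 1.
T5 eats T4 → level 2.
T6 eats T5 (level 2); other prey at levels: T4 1, T3 2, T2 2 → level 3.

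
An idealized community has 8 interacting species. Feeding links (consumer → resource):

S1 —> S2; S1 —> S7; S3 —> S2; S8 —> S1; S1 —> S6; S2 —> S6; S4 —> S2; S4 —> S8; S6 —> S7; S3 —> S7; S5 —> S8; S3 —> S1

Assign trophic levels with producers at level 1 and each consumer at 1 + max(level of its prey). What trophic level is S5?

S7 is a producer → level 1.
S6 eats S7 → level 2.
S2 eats S6 → level 3.
S1 eats S2 (level 3); other prey at levels: S7 1, S6 2 → level 4.
S8 eats S1 → level 5.
S5 eats S8 → level 6.

Trophic level 6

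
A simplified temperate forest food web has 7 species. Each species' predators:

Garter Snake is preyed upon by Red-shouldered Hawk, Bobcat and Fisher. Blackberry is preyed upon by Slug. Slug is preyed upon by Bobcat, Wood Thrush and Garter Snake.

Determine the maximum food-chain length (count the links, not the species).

3 links

One longest chain: Blackberry → Slug → Garter Snake → Bobcat.
It has 4 species and 3 links.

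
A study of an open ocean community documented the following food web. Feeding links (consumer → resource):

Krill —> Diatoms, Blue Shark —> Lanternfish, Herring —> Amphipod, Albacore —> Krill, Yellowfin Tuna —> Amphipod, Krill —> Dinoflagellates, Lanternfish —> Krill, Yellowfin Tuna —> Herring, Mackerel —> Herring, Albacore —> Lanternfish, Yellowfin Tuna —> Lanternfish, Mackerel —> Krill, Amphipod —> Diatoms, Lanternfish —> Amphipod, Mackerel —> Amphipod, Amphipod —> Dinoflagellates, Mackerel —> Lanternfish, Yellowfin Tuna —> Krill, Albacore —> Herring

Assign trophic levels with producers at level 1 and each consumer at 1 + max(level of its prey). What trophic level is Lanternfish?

Diatoms is a producer → level 1.
Amphipod eats Diatoms (level 1); other prey at levels: Dinoflagellates 1 → level 2.
Lanternfish eats Amphipod (level 2); other prey at levels: Krill 2 → level 3.

Trophic level 3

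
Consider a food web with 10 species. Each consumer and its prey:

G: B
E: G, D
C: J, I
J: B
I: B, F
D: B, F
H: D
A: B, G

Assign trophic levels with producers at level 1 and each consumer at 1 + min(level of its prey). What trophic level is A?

Trophic level 2

B is a producer → level 1.
A eats B → level 2.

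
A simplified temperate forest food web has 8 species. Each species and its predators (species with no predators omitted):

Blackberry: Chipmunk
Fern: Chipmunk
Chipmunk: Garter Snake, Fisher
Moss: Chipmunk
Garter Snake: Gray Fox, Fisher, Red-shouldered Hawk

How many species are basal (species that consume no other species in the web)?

3

Basal species (no prey listed): Fern, Blackberry, Moss.
Count: 3.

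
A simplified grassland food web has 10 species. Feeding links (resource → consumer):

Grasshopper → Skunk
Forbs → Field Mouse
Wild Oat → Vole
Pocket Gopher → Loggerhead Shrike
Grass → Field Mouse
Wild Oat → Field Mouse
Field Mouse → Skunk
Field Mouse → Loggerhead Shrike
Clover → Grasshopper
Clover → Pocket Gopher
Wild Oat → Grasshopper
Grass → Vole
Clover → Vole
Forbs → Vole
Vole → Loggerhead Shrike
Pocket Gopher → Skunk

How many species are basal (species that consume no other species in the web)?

Basal species (no prey listed): Grass, Clover, Forbs, Wild Oat.
Count: 4.

4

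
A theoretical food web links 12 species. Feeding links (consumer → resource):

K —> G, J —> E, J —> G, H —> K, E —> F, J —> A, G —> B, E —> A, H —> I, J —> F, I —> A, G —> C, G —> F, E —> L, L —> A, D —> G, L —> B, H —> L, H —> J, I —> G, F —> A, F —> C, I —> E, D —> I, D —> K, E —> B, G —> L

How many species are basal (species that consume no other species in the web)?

3

Basal species (no prey listed): C, A, B.
Count: 3.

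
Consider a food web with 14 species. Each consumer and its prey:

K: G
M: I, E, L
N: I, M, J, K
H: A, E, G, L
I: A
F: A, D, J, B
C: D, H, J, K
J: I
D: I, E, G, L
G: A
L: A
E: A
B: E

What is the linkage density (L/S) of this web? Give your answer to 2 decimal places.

L/S = 2.14

There are L = 30 links among S = 14 species.
L/S = 30/14 = 2.1429 ≈ 2.14.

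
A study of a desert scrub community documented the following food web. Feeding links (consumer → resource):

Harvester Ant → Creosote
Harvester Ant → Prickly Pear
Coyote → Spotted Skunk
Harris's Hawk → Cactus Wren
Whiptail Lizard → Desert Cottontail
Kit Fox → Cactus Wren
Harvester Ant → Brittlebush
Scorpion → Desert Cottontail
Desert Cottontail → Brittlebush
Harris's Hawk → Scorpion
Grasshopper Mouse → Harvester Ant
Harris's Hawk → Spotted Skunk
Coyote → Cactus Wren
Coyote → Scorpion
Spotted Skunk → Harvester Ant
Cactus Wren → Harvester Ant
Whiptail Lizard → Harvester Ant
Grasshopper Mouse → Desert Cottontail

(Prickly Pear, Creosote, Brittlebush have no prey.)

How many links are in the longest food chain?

One longest chain: Prickly Pear → Harvester Ant → Cactus Wren → Kit Fox.
It has 4 species and 3 links.

3 links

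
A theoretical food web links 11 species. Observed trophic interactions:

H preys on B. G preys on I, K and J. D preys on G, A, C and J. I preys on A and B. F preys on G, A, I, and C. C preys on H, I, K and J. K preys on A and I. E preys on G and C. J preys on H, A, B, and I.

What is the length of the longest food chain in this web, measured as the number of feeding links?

4 links

One longest chain: B → I → J → G → F.
It has 5 species and 4 links.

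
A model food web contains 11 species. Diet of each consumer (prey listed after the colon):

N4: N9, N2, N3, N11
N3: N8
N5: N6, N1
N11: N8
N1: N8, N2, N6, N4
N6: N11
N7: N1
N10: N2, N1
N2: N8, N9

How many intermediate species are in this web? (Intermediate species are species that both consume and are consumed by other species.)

Intermediate species (has both prey and predators): N2, N3, N11, N6, N4, N1.
Count: 6.

6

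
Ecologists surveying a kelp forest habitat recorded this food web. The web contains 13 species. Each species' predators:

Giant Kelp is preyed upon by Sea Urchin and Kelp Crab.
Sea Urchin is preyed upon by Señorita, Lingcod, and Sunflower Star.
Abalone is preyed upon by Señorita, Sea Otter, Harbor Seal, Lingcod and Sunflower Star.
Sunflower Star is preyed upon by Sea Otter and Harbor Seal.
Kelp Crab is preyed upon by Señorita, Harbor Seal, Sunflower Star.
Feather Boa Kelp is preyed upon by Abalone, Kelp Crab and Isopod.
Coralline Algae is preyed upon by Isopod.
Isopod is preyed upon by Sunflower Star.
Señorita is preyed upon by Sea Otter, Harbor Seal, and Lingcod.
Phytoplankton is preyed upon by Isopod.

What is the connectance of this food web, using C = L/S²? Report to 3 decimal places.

The web has S = 13 species and L = 24 feeding links.
C = L / S² = 24 / 169 = 0.1420 ≈ 0.142.

C = 0.142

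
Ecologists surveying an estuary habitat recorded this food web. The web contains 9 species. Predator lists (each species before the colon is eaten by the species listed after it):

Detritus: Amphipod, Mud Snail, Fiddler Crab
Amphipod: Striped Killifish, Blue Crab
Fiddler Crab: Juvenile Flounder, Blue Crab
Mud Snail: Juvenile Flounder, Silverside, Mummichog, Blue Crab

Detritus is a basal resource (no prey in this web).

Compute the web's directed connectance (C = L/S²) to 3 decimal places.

The web has S = 9 species and L = 11 feeding links.
C = L / S² = 11 / 81 = 0.1358 ≈ 0.136.

C = 0.136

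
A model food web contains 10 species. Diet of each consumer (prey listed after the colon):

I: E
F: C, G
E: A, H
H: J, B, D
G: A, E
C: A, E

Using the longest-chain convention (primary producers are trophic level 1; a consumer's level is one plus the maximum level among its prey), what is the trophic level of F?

Trophic level 5

J is a producer → level 1.
H eats J (level 1); other prey at levels: B 1, D 1 → level 2.
E eats H (level 2); other prey at levels: A 1 → level 3.
G eats E (level 3); other prey at levels: A 1 → level 4.
F eats G (level 4); other prey at levels: C 4 → level 5.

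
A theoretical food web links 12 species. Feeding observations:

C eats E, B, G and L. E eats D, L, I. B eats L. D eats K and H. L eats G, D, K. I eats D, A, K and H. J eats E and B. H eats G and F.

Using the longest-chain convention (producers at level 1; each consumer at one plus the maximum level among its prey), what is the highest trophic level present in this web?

6

Producers (level 1): G, K, F, A.
G → H → D → L → B → C gives C level 6.
No species has a prey at level 6, so no species reaches level 7.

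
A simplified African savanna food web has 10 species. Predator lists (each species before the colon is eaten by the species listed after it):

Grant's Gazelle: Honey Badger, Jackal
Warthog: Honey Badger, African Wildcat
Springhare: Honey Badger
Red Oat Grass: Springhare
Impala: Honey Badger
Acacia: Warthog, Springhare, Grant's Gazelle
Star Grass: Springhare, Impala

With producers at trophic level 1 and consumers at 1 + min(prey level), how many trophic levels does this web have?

Producers (level 1): Star Grass, Acacia, Red Oat Grass.
Following each consumer down to its lowest-level prey: Acacia → Grant's Gazelle → Jackal (levels 1 through 3).
All prey of Jackal (Grant's Gazelle 2) are at level 2 or above, so Jackal is at level 1 + 2 = 3.
Every consumer has at least one prey at level 2 or below, so none exceeds level 3.

3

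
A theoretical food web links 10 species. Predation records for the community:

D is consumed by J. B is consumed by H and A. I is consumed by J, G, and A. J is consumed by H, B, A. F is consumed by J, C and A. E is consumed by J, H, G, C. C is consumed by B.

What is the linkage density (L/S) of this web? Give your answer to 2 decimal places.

There are L = 17 links among S = 10 species.
L/S = 17/10 = 1.7000 ≈ 1.70.

L/S = 1.70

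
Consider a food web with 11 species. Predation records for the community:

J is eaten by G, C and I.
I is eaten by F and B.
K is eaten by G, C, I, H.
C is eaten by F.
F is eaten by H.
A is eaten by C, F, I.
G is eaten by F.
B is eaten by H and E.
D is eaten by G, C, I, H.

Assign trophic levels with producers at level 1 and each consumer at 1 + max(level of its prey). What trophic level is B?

Trophic level 3

D is a producer → level 1.
I eats D (level 1); other prey at levels: J 1, K 1, A 1 → level 2.
B eats I → level 3.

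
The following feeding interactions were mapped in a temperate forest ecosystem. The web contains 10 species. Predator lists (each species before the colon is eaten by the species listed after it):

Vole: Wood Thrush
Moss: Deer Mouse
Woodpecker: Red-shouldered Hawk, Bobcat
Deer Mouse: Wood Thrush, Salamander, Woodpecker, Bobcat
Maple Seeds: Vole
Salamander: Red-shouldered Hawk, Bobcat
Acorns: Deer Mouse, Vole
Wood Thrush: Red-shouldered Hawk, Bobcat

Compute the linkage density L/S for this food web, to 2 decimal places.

There are L = 15 links among S = 10 species.
L/S = 15/10 = 1.5000 ≈ 1.50.

L/S = 1.50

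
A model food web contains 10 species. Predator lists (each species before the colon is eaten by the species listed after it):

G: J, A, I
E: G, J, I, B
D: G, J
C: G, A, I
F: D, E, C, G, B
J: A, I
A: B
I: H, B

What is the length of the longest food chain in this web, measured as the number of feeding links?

One longest chain: F → D → G → J → I → H.
It has 6 species and 5 links.

5 links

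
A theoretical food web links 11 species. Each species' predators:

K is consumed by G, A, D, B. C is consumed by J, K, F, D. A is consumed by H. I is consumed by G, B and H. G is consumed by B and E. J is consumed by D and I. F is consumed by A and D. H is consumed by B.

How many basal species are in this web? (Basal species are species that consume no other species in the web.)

Basal species (no prey listed): C.
Count: 1.

1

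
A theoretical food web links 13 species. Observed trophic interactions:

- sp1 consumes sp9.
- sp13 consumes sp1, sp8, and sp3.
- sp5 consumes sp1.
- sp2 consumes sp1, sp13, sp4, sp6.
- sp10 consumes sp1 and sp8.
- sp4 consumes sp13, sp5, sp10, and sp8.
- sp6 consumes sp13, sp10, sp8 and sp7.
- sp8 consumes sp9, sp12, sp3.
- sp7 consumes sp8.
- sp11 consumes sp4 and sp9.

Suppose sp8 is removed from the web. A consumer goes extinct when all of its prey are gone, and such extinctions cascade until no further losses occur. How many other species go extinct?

1

Remove sp8.
Round 1: sp7 (all prey gone) → extinct.
No further losses. Total secondary extinctions: 1.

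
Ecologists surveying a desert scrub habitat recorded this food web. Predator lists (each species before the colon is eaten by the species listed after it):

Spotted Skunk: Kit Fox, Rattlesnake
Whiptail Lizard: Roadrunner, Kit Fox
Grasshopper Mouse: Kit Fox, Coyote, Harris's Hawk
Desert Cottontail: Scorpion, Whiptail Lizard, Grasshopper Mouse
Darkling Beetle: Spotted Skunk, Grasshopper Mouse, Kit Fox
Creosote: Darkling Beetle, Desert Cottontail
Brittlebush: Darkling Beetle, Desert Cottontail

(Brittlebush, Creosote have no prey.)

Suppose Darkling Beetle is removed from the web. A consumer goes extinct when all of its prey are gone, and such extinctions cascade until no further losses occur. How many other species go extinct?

2

Remove Darkling Beetle.
Round 1: Spotted Skunk (all prey gone) → extinct.
Round 2: Rattlesnake (all prey gone) → extinct.
No further losses. Total secondary extinctions: 2.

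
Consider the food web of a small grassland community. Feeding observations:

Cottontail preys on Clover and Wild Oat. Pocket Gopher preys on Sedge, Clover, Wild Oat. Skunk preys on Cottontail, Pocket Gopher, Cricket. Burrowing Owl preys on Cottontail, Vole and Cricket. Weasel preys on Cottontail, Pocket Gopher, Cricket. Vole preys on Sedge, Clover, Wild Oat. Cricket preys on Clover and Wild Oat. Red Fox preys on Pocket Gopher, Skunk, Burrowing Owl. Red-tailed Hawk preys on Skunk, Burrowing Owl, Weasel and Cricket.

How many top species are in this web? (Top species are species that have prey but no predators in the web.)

Top species (has prey, but nothing eats it): Red Fox, Red-tailed Hawk.
Count: 2.

2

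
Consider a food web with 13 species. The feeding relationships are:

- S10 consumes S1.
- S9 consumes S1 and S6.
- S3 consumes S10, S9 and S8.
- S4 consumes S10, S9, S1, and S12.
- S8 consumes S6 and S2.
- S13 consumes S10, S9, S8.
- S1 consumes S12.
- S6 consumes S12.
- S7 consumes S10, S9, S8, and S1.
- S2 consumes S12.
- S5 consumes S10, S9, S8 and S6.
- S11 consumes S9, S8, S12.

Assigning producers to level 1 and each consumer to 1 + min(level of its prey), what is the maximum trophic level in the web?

Producers (level 1): S12.
Following each consumer down to its lowest-level prey: S12 → S1 → S10 → S13 (levels 1 through 4).
All prey of S13 (S10 3, S9 3, S8 3) are at level 3 or above, so S13 is at level 1 + 3 = 4.
Every consumer has at least one prey at level 3 or below, so none exceeds level 4.

4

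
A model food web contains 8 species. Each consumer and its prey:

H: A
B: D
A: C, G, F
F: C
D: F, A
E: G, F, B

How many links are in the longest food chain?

One longest chain: C → F → A → D → B → E.
It has 6 species and 5 links.

5 links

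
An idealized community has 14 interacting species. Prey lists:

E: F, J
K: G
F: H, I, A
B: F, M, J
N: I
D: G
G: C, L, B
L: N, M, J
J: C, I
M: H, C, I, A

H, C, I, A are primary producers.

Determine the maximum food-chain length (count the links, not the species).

One longest chain: I → N → L → G → K.
It has 5 species and 4 links.

4 links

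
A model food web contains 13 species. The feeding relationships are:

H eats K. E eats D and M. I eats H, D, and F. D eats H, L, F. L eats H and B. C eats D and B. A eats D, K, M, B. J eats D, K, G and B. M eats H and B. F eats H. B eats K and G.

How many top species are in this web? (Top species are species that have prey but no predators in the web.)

5

Top species (has prey, but nothing eats it): I, C, J, E, A.
Count: 5.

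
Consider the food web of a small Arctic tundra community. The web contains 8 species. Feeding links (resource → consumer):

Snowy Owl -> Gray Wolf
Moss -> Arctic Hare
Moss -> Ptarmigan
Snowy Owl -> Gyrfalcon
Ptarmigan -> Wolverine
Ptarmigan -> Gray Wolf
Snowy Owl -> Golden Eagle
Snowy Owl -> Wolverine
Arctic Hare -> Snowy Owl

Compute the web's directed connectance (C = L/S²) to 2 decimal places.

C = 0.14

The web has S = 8 species and L = 9 feeding links.
C = L / S² = 9 / 64 = 0.1406 ≈ 0.14.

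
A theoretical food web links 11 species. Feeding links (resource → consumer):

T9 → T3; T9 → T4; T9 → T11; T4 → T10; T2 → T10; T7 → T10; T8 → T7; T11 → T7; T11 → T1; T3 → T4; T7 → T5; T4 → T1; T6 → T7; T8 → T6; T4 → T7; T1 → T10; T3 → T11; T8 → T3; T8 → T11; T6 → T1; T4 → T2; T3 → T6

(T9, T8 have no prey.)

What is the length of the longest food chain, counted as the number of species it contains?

One longest chain: T9 → T3 → T11 → T1 → T10.
It has 5 species and 4 links.

5 species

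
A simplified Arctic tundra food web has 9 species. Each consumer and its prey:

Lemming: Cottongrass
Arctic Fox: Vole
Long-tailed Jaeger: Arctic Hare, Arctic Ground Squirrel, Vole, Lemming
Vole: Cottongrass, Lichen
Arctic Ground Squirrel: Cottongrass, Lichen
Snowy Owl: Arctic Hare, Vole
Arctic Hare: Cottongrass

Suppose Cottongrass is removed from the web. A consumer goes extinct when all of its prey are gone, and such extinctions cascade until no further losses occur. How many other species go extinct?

Remove Cottongrass.
Round 1: Arctic Hare (all prey gone), Lemming (all prey gone) → extinct.
No further losses. Total secondary extinctions: 2.

2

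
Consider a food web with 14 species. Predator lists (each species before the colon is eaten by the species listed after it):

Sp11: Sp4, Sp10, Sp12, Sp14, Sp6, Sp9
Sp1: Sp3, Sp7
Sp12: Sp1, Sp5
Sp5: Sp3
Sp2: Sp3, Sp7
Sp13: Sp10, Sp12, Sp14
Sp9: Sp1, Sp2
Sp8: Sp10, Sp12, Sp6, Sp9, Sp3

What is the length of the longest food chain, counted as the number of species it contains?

4 species

One longest chain: Sp11 → Sp9 → Sp1 → Sp3.
It has 4 species and 3 links.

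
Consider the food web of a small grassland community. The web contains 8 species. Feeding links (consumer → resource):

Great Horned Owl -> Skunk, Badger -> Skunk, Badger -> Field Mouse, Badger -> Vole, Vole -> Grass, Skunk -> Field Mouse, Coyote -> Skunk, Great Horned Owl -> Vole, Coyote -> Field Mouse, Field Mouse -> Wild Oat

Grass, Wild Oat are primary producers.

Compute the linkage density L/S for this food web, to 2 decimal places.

L/S = 1.25

There are L = 10 links among S = 8 species.
L/S = 10/8 = 1.2500 ≈ 1.25.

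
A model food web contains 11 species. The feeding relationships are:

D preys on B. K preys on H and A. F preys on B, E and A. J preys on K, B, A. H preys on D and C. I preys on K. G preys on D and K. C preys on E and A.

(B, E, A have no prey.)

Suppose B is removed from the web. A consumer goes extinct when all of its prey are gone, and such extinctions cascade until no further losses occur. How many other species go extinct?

Remove B.
Round 1: D (all prey gone) → extinct.
No further losses. Total secondary extinctions: 1.

1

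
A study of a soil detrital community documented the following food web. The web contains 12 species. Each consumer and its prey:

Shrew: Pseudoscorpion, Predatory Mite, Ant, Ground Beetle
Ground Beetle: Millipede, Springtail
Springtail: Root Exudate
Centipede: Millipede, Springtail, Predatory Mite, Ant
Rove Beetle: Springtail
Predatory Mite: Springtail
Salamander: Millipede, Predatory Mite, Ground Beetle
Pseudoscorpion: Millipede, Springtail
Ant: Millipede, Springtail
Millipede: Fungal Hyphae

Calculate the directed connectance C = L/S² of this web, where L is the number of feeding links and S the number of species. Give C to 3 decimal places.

C = 0.146

The web has S = 12 species and L = 21 feeding links.
C = L / S² = 21 / 144 = 0.1458 ≈ 0.146.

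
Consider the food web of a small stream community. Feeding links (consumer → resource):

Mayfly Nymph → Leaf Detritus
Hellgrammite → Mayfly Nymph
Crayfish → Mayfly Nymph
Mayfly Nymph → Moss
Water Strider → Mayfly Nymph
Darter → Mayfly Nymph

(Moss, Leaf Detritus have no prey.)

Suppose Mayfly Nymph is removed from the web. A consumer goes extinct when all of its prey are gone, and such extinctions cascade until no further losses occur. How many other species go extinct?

Remove Mayfly Nymph.
Round 1: Darter (all prey gone), Water Strider (all prey gone), Crayfish (all prey gone), Hellgrammite (all prey gone) → extinct.
No further losses. Total secondary extinctions: 4.

4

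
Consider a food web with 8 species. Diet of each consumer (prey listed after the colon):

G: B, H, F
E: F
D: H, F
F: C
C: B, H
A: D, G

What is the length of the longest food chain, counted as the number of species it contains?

5 species

One longest chain: B → C → F → D → A.
It has 5 species and 4 links.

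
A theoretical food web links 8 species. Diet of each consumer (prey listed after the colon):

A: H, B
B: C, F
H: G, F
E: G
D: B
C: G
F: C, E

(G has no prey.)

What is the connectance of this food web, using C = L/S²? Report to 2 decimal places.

The web has S = 8 species and L = 11 feeding links.
C = L / S² = 11 / 64 = 0.1719 ≈ 0.17.

C = 0.17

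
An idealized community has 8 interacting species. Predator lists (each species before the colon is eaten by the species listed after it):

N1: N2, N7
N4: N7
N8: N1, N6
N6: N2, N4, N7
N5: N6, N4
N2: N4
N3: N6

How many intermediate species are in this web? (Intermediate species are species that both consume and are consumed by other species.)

Intermediate species (has both prey and predators): N1, N6, N2, N4.
Count: 4.

4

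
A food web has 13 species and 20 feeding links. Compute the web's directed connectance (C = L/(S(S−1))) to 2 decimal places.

C = 0.13

The web has S = 13 species and L = 20 feeding links.
C = L / (S(S−1)) = 20 / 156 = 0.1282 ≈ 0.13.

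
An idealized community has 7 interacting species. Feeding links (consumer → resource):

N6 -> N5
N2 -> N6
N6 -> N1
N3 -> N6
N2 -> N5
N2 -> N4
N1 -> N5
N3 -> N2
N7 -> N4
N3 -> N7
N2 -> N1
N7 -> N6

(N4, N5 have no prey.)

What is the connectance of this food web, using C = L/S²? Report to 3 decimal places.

The web has S = 7 species and L = 12 feeding links.
C = L / S² = 12 / 49 = 0.2449 ≈ 0.245.

C = 0.245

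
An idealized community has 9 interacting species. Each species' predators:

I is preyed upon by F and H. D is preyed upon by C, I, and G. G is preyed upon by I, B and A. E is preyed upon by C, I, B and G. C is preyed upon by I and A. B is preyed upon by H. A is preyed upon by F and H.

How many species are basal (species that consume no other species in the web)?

Basal species (no prey listed): E, D.
Count: 2.

2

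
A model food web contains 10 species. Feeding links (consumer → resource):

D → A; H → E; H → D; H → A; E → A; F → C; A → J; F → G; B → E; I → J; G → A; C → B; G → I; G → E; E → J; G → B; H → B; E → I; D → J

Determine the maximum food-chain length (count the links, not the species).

5 links

One longest chain: J → I → E → B → G → F.
It has 6 species and 5 links.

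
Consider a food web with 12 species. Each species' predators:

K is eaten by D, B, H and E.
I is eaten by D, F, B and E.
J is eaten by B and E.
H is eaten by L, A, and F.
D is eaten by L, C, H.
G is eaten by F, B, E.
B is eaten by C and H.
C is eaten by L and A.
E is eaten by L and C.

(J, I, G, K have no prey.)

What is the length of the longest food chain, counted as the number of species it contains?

One longest chain: I → D → H → F.
It has 4 species and 3 links.

4 species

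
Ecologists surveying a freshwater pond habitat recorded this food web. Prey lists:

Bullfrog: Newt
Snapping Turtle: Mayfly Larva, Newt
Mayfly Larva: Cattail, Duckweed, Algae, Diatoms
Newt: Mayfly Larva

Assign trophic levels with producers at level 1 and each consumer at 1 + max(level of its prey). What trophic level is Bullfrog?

Cattail is a producer → level 1.
Mayfly Larva eats Cattail (level 1); other prey at levels: Duckweed 1, Algae 1, Diatoms 1 → level 2.
Newt eats Mayfly Larva → level 3.
Bullfrog eats Newt → level 4.

Trophic level 4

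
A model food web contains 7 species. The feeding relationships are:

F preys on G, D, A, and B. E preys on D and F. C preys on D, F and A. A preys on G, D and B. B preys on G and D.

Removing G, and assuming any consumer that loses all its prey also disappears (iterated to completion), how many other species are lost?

Remove G.
Every predator of it retains at least one other prey: B still has D; A still has D, B; F still has D, B, A.
No consumer loses all prey, so no secondary extinctions occur.

0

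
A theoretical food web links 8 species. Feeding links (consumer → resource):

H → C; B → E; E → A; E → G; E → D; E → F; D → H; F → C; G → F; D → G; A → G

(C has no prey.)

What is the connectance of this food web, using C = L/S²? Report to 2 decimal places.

C = 0.17

The web has S = 8 species and L = 11 feeding links.
C = L / S² = 11 / 64 = 0.1719 ≈ 0.17.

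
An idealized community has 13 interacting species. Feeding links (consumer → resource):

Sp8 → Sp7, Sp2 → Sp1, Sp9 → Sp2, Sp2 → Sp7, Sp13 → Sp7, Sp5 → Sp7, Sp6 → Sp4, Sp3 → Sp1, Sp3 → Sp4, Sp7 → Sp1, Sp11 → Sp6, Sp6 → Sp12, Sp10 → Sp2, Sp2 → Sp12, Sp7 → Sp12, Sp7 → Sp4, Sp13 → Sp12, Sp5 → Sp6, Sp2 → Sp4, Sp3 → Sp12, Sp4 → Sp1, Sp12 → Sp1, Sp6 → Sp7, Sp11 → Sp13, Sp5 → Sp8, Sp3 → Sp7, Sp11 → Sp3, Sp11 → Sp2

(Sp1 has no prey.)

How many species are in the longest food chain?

5 species

One longest chain: Sp1 → Sp12 → Sp7 → Sp2 → Sp10.
It has 5 species and 4 links.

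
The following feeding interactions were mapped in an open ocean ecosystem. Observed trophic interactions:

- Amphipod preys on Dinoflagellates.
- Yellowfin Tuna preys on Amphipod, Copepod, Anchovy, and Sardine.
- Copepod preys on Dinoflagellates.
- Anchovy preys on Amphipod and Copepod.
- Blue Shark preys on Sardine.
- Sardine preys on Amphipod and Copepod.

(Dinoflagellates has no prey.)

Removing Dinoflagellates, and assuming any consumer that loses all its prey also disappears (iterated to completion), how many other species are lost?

Remove Dinoflagellates.
Round 1: Copepod (all prey gone), Amphipod (all prey gone) → extinct.
Round 2: Anchovy (all prey gone), Sardine (all prey gone) → extinct.
Round 3: Blue Shark (all prey gone), Yellowfin Tuna (all prey gone) → extinct.
No further losses. Total secondary extinctions: 6.

6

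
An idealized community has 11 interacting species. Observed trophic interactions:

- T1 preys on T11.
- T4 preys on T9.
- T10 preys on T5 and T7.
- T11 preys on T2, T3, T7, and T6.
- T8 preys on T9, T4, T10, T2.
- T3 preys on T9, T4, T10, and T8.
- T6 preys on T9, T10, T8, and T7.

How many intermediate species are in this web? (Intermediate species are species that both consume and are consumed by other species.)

6

Intermediate species (has both prey and predators): T4, T10, T8, T6, T3, T11.
Count: 6.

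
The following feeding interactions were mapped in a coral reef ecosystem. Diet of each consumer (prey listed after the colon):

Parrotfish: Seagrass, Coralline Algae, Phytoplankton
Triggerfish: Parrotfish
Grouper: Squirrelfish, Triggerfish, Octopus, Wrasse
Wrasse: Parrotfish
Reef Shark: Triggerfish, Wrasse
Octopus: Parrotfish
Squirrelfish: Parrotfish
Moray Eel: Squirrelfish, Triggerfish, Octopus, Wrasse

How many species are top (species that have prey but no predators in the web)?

Top species (has prey, but nothing eats it): Grouper, Moray Eel, Reef Shark.
Count: 3.

3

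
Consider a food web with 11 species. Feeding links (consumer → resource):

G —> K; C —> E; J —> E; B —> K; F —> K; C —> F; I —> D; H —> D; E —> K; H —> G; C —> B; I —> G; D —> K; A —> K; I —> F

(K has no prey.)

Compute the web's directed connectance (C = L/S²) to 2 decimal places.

C = 0.12

The web has S = 11 species and L = 15 feeding links.
C = L / S² = 15 / 121 = 0.1240 ≈ 0.12.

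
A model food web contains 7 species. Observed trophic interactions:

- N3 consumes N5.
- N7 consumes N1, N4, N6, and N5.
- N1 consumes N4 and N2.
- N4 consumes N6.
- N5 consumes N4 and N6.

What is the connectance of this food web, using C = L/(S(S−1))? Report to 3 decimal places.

C = 0.238

The web has S = 7 species and L = 10 feeding links.
C = L / (S(S−1)) = 10 / 42 = 0.2381 ≈ 0.238.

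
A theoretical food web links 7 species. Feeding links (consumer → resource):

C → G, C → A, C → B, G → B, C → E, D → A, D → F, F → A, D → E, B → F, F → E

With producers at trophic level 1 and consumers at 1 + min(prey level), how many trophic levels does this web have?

4

Producers (level 1): E, A.
Following each consumer down to its lowest-level prey: E → F → B → G (levels 1 through 4).
All prey of G (B 3) are at level 3 or above, so G is at level 1 + 3 = 4.
Every consumer has at least one prey at level 3 or below, so none exceeds level 4.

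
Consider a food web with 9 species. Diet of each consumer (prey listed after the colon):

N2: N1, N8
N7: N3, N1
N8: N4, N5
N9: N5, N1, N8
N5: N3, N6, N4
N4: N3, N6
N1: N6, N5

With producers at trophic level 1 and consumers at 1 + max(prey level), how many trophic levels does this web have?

5

Producers (level 1): N3, N6.
N3 → N4 → N5 → N1 → N7 gives N7 level 5.
No species has a prey at level 5, so no species reaches level 6.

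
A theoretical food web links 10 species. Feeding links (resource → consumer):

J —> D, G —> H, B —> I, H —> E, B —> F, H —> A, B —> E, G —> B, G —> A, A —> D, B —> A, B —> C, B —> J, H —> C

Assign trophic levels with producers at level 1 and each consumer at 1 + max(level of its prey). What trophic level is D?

G is a producer → level 1.
B eats G → level 2.
A eats B (level 2); other prey at levels: G 1, H 2 → level 3.
D eats A (level 3); other prey at levels: J 3 → level 4.

Trophic level 4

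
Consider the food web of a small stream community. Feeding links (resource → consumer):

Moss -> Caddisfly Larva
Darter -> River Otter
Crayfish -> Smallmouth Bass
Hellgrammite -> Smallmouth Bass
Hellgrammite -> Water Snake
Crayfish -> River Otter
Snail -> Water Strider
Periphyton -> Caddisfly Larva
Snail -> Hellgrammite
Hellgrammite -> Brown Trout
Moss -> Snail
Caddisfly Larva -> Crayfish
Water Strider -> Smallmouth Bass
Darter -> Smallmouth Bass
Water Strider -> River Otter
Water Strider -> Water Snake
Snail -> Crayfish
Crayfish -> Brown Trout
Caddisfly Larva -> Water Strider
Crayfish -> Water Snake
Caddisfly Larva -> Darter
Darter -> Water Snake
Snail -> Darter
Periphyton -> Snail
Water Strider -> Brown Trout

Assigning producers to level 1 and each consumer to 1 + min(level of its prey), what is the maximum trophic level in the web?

Producers (level 1): Moss, Periphyton.
Following each consumer down to its lowest-level prey: Moss → Caddisfly Larva → Crayfish → Smallmouth Bass (levels 1 through 4).
All prey of Smallmouth Bass (Crayfish 3, Water Strider 3, Hellgrammite 3, Darter 3) are at level 3 or above, so Smallmouth Bass is at level 1 + 3 = 4.
Every consumer has at least one prey at level 3 or below, so none exceeds level 4.

4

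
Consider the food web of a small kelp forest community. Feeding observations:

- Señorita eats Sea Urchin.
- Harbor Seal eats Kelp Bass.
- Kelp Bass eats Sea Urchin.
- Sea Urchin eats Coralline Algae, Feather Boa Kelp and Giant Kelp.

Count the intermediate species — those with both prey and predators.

Intermediate species (has both prey and predators): Sea Urchin, Kelp Bass.
Count: 2.

2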